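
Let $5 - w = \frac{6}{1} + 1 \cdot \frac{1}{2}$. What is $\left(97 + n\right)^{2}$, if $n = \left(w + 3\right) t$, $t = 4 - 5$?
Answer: $\frac{36481}{4} \approx 9120.3$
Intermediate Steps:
$w = - \frac{3}{2}$ ($w = 5 - \left(\frac{6}{1} + 1 \cdot \frac{1}{2}\right) = 5 - \left(6 \cdot 1 + 1 \cdot \frac{1}{2}\right) = 5 - \left(6 + \frac{1}{2}\right) = 5 - \frac{13}{2} = - \frac{3}{2} \approx -1.5$)
$t = -1$ ($t = 4 - 5 = -1$)
$n = - \frac{3}{2}$ ($n = \left(- \frac{3}{2} + 3\right) \left(-1\right) = \frac{3}{2} \left(-1\right) = - \frac{3}{2} \approx -1.5$)
$\left(97 + n\right)^{2} = \left(97 - \frac{3}{2}\right)^{2} = \left(\frac{191}{2}\right)^{2} = \frac{36481}{4}$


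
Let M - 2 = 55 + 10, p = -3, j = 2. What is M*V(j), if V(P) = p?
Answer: -201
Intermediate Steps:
V(P) = -3
M = 67 (M = 2 + (55 + 10) = 2 + 65 = 67)
M*V(j) = 67*(-3) = -201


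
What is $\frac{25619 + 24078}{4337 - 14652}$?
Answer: $- \frac{49697}{10315} \approx -4.8179$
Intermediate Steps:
$\frac{25619 + 24078}{4337 - 14652} = \frac{49697}{-10315} = 49697 \left(- \frac{1}{10315}\right) = - \frac{49697}{10315}$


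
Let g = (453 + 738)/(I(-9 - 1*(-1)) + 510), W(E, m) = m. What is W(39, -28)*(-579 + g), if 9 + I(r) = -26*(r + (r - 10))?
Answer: 19048176/1177 ≈ 16184.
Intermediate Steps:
I(r) = 251 - 52*r (I(r) = -9 - 26*(r + (r - 10)) = -9 - 26*(r + (-10 + r)) = -9 - 26*(-10 + 2*r) = -9 + (260 - 52*r) = 251 - 52*r)
g = 1191/1177 (g = (453 + 738)/((251 - 52*(-9 - 1*(-1))) + 510) = 1191/((251 - 52*(-9 + 1)) + 510) = 1191/((251 - 52*(-8)) + 510) = 1191/((251 + 416) + 510) = 1191/(667 + 510) = 1191/1177 ≈ 1.0119)
W(39, -28)*(-579 + g) = -28*(-579 + 1191/1177) = -28*(-680292/1177) = 19048176/1177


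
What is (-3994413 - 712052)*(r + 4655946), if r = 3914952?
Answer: -40338631455570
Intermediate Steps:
(-3994413 - 712052)*(r + 4655946) = (-3994413 - 712052)*(3914952 + 4655946) = -4706465*8570898 = -40338631455570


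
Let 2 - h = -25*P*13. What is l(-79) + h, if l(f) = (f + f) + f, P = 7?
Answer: 2040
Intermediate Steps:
l(f) = 3*f (l(f) = 2*f + f = 3*f)
h = 2277 (h = 2 - (-25*7)*13 = 2 - (-175)*13 = 2 - 1*(-2275) = 2 + 2275 = 2277)
l(-79) + h = 3*(-79) + 2277 = -237 + 2277 = 2040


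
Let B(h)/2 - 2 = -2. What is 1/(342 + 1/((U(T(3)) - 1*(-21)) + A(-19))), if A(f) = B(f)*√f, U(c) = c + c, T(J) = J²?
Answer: 39/13339 ≈ 0.0029238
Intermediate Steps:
U(c) = 2*c
B(h) = 0 (B(h) = 4 + 2*(-2) = 4 - 4 = 0)
A(f) = 0 (A(f) = 0*√f = 0)
1/(342 + 1/((U(T(3)) - 1*(-21)) + A(-19))) = 1/(342 + 1/((2*3² - 1*(-21)) + 0)) = 1/(342 + 1/((2*9 + 21) + 0)) = 1/(342 + 1/((18 + 21) + 0)) = 1/(342 + 1/(39 + 0)) = 1/(342 + 1/39) = 1/(13339/39) = 39/13339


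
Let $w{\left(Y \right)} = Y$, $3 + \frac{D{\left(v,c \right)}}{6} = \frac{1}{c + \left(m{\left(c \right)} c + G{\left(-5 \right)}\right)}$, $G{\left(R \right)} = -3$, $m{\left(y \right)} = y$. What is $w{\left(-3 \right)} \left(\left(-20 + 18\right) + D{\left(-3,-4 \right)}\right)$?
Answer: $58$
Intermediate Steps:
$D{\left(v,c \right)} = -18 + \frac{6}{-3 + c + c^{2}}$ ($D{\left(v,c \right)} = -18 + \frac{6}{c + \left(c c - 3\right)} = -18 + \frac{6}{c + \left(c^{2} - 3\right)} = -18 + \frac{6}{c + \left(-3 + c^{2}\right)} = -18 + \frac{6}{-3 + c + c^{2}}$)
$w{\left(-3 \right)} \left(\left(-20 + 18\right) + D{\left(-3,-4 \right)}\right) = - 3 \left(\left(-20 + 18\right) + \frac{6 \left(10 - -12 - 3 \left(-4\right)^{2}\right)}{-3 - 4 + \left(-4\right)^{2}}\right) = - 3 \left(-2 + \frac{6 \left(10 + 12 - 48\right)}{-3 - 4 + 16}\right) = - 3 \left(-2 + \frac{6 \left(10 + 12 - 48\right)}{9}\right) = - 3 \left(-2 + 6 \cdot \frac{1}{9} \left(-26\right)\right) = - 3 \left(-2 - \frac{52}{3}\right) = \left(-3\right) \left(- \frac{58}{3}\right) = 58$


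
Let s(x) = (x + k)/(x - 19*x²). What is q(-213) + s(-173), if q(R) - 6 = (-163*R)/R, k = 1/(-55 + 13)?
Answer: -3750818189/23890608 ≈ -157.00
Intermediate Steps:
k = -1/42 (k = 1/(-42) = -1/42 ≈ -0.023810)
s(x) = (-1/42 + x)/(x - 19*x²) (s(x) = (x - 1/42)/(x - 19*x²) = (-1/42 + x)/(x - 19*x²))
q(R) = -157 (q(R) = 6 + (-163*R)/R = 6 - 163 = -157)
q(-213) + s(-173) = -157 + (1/42 - 1*(-173))/((-173)*(-1 + 19*(-173))) = -157 - (1/42 + 173)/(173*(-1 - 3287)) = -157 - 1/173*7267/42/(-3288) = -157 - 1/173*(-1/3288)*7267/42 = -157 + 7267/23890608 = -3750818189/23890608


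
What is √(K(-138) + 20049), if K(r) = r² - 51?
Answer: 9*√482 ≈ 197.59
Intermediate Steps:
K(r) = -51 + r²
√(K(-138) + 20049) = √((-51 + (-138)²) + 20049) = √((-51 + 19044) + 20049) = √(18993 + 20049) = √39042 = 9*√482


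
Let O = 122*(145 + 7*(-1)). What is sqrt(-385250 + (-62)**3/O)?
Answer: 8*I*sqrt(106644013842)/4209 ≈ 620.7*I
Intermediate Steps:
O = 16836 (O = 122*(145 - 7) = 122*138 = 16836)
sqrt(-385250 + (-62)**3/O) = sqrt(-385250 + (-62)**3/16836) = sqrt(-385250 - 238328*1/16836) = sqrt(-385250 - 59582/4209) = sqrt(-1621576832/4209) = 8*I*sqrt(106644013842)/4209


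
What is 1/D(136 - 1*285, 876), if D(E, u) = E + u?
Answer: 1/727 ≈ 0.0013755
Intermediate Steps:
1/D(136 - 1*285, 876) = 1/((136 - 1*285) + 876) = 1/((136 - 285) + 876) = 1/(-149 + 876) = 1/727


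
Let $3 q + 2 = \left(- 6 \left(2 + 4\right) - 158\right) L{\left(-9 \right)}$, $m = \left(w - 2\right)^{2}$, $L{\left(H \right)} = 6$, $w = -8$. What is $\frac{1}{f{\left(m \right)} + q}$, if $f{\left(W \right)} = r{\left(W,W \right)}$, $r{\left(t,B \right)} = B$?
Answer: $- \frac{3}{866} \approx -0.0034642$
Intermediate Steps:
$m = 100$ ($m = \left(-8 - 2\right)^{2} = \left(-10\right)^{2} = 100$)
$f{\left(W \right)} = W$
$q = - \frac{1166}{3}$ ($q = - \frac{2}{3} + \frac{\left(- 6 \left(2 + 4\right) - 158\right) 6}{3} = - \frac{2}{3} + \frac{\left(\left(-6\right) 6 - 158\right) 6}{3} = - \frac{2}{3} + \frac{\left(-36 - 158\right) 6}{3} = - \frac{2}{3} + \frac{\left(-194\right) 6}{3} = - \frac{2}{3} + \frac{1}{3} \left(-1164\right) = - \frac{2}{3} - 388 = - \frac{1166}{3} \approx -388.67$)
$\frac{1}{f{\left(m \right)} + q} = \frac{1}{100 - \frac{1166}{3}} = \frac{1}{- \frac{866}{3}} = - \frac{3}{866}$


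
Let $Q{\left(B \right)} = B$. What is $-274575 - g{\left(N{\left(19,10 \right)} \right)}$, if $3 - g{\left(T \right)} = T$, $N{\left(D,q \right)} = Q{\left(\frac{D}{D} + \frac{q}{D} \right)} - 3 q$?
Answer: $- \frac{5217523}{19} \approx -2.7461 \cdot 10^{5}$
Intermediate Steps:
$N{\left(D,q \right)} = 1 - 3 q + \frac{q}{D}$ ($N{\left(D,q \right)} = \left(\frac{D}{D} + \frac{q}{D}\right) - 3 q = \left(1 + \frac{q}{D}\right) - 3 q = 1 - 3 q + \frac{q}{D}$)
$g{\left(T \right)} = 3 - T$
$-274575 - g{\left(N{\left(19,10 \right)} \right)} = -274575 - \left(3 - \left(1 - 30 + \frac{10}{19}\right)\right) = -274575 - \left(3 - - \frac{541}{19}\right) = -274575 - \left(3 + \frac{541}{19}\right) = -274575 - \frac{598}{19} = - \frac{5217523}{19}$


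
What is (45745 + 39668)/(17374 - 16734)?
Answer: 85413/640 ≈ 133.46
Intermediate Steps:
(45745 + 39668)/(17374 - 16734) = 85413/640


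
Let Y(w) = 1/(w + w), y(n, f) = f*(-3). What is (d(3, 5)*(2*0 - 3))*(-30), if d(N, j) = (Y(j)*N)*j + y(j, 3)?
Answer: -675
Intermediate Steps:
y(n, f) = -3*f
Y(w) = 1/(2*w)
d(N, j) = -9 + N/2 (d(N, j) = ((1/(2*j))*N)*j - 3*3 = (N/(2*j))*j - 9 = N/2 - 9 = -9 + N/2)
(d(3, 5)*(2*0 - 3))*(-30) = ((-9 + (½)*3)*(2*0 - 3))*(-30) = ((-9 + 3/2)*(0 - 3))*(-30) = -15/2*(-3)*(-30) = (45/2)*(-30) = -675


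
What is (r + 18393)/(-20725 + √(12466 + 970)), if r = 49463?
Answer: -1406315600/429512189 - 135712*√3359/429512189 ≈ -3.2925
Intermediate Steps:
(r + 18393)/(-20725 + √(12466 + 970)) = (49463 + 18393)/(-20725 + √(12466 + 970)) = 67856/(-20725 + √13436) = 67856/(-20725 + 2*√3359)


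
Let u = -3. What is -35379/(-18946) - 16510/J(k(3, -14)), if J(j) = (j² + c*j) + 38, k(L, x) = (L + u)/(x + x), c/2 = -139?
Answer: -155727029/359974 ≈ -432.61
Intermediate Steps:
c = -278 (c = 2*(-139) = -278)
k(L, x) = (-3 + L)/(2*x) (k(L, x) = (L - 3)/(x + x) = (-3 + L)/((2*x)) = (-3 + L)*(1/(2*x)) = (-3 + L)/(2*x))
J(j) = 38 + j² - 278*j (J(j) = (j² - 278*j) + 38 = 38 + j² - 278*j)
-35379/(-18946) - 16510/J(k(3, -14)) = -35379/(-18946) - 16510/(38 + ((½)*(-3 + 3)/(-14))² - 139*(-3 + 3)/(-14)) = -35379*(-1/18946) - 16510/(38 + ((½)*(-1/14)*0)² - 139*(-1)*0/14) = 35379/18946 - 16510/(38 + 0² - 278*0) = 35379/18946 - 16510/(38 + 0 + 0) = 35379/18946 - 16510/38 = 35379/18946 - 16510*1/38 = 35379/18946 - 8255/19 = -155727029/359974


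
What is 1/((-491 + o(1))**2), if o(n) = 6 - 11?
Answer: 1/246016 ≈ 4.0648e-6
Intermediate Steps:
o(n) = -5
1/((-491 + o(1))**2) = 1/((-491 - 5)**2) = 1/((-496)**2) = 1/246016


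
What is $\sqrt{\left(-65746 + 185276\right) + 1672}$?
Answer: $\sqrt{121202} \approx 348.14$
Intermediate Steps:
$\sqrt{\left(-65746 + 185276\right) + 1672} = \sqrt{119530 + 1672} = \sqrt{121202}$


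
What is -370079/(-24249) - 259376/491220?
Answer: 14625049813/992632815 ≈ 14.734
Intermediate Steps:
-370079/(-24249) - 259376/491220 = -370079*(-1/24249) - 259376*1/491220 = 370079/24249 - 64844/122805 = 14625049813/992632815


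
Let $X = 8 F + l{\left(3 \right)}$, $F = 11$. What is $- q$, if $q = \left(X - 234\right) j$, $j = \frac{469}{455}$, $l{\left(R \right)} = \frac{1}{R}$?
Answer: $\frac{29279}{195} \approx 150.15$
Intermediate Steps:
$j = \frac{67}{65}$ ($j = 469 \cdot \frac{1}{455} = \frac{67}{65} \approx 1.0308$)
$X = \frac{265}{3}$ ($X = 8 \cdot 11 + \frac{1}{3} = 88 + \frac{1}{3} = \frac{265}{3} \approx 88.333$)
$q = - \frac{29279}{195}$ ($q = \left(\frac{265}{3} - 234\right) \frac{67}{65} = \left(- \frac{437}{3}\right) \frac{67}{65} = - \frac{29279}{195} \approx -150.15$)
$- q = \left(-1\right) \left(- \frac{29279}{195}\right) = \frac{29279}{195}$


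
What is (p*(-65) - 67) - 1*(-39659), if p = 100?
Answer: 33092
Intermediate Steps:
(p*(-65) - 67) - 1*(-39659) = (100*(-65) - 67) - 1*(-39659) = (-6500 - 67) + 39659 = -6567 + 39659 = 33092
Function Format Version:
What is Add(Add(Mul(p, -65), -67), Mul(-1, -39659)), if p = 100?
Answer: 33092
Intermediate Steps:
Add(Add(Mul(p, -65), -67), Mul(-1, -39659)) = Add(Add(Mul(100, -65), -67), Mul(-1, -39659)) = Add(Add(-6500, -67), 39659) = Add(-6567, 39659) = 33092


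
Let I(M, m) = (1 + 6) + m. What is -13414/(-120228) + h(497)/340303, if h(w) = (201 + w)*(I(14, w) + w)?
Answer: 44283943793/20456974542 ≈ 2.1647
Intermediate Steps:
I(M, m) = 7 + m
h(w) = (7 + 2*w)*(201 + w) (h(w) = (201 + w)*((7 + w) + w) = (201 + w)*(7 + 2*w) = (7 + 2*w)*(201 + w))
-13414/(-120228) + h(497)/340303 = -13414/(-120228) + (1407 + 2*497² + 409*497)/340303 = -13414*(-1/120228) + (1407 + 2*247009 + 203273)*(1/340303) = 6707/60114 + (1407 + 494018 + 203273)*(1/340303) = 6707/60114 + 698698*(1/340303) = 6707/60114 + 698698/340303 = 44283943793/20456974542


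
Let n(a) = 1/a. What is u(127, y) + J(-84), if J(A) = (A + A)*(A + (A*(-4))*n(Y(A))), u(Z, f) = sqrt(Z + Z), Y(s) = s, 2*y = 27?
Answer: 14784 + sqrt(254) ≈ 14800.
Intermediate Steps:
y = 27/2 (y = (1/2)*27 = 27/2 ≈ 13.500)
u(Z, f) = sqrt(2)*sqrt(Z) (u(Z, f) = sqrt(2*Z) = sqrt(2)*sqrt(Z))
J(A) = 2*A*(-4 + A) (J(A) = (A + A)*(A + (A*(-4))/A) = (2*A)*(A + (-4*A)/A) = (2*A)*(A - 4) = (2*A)*(-4 + A) = 2*A*(-4 + A))
u(127, y) + J(-84) = sqrt(2)*sqrt(127) + 2*(-84)*(-4 - 84) = sqrt(254) + 2*(-84)*(-88) = sqrt(254) + 14784 = 14784 + sqrt(254)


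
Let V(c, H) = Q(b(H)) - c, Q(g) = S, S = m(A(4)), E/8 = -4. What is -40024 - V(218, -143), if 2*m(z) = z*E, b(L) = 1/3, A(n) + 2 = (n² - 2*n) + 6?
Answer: -39614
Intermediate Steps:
E = -32 (E = 8*(-4) = -32)
A(n) = 4 + n² - 2*n (A(n) = -2 + ((n² - 2*n) + 6) = -2 + (6 + n² - 2*n) = 4 + n² - 2*n)
b(L) = ⅓
m(z) = -16*z (m(z) = (z*(-32))/2 = (-32*z)/2 = -16*z)
S = -192 (S = -16*(4 + 4² - 2*4) = -16*(4 + 16 - 8) = -16*12 = -192)
Q(g) = -192
V(c, H) = -192 - c
-40024 - V(218, -143) = -40024 - (-192 - 1*218) = -40024 - (-192 - 218) = -40024 - 1*(-410) = -40024 + 410 = -39614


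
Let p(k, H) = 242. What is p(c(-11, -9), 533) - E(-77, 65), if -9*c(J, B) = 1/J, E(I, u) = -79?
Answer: 321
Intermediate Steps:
c(J, B) = -1/(9*J)
p(c(-11, -9), 533) - E(-77, 65) = 242 - 1*(-79) = 242 + 79 = 321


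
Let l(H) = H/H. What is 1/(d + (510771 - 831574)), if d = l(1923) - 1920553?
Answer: -1/2241355 ≈ -4.4616e-7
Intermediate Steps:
l(H) = 1
d = -1920552 (d = 1 - 1920553 = -1920552)
1/(d + (510771 - 831574)) = 1/(-1920552 + (510771 - 831574)) = 1/(-1920552 - 320803) = 1/(-2241355) = -1/2241355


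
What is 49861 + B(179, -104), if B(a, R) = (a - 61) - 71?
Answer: 49908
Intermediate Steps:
B(a, R) = -132 + a (B(a, R) = (-61 + a) - 71 = -132 + a)
49861 + B(179, -104) = 49861 + (-132 + 179) = 49861 + 47 = 49908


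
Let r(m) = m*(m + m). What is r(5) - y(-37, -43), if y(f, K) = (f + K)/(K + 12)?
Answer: 1470/31 ≈ 47.419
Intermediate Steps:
y(f, K) = (K + f)/(12 + K)
r(m) = 2*m**2 (r(m) = m*(2*m) = 2*m**2)
r(5) - y(-37, -43) = 2*5**2 - (-43 - 37)/(12 - 43) = 2*25 - (-80)/(-31) = 50 - (-1)*(-80)/31 = 50 - 1*80/31 = 50 - 80/31 = 1470/31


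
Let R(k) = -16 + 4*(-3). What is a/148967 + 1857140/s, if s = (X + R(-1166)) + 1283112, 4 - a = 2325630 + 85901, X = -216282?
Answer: -1147984626137/79459146767 ≈ -14.447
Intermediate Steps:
R(k) = -28 (R(k) = -16 - 12 = -28)
a = -2411527 (a = 4 - (2325630 + 85901) = 4 - 1*2411531 = 4 - 2411531 = -2411527)
s = 1066802 (s = (-216282 - 28) + 1283112 = -216310 + 1283112 = 1066802)
a/148967 + 1857140/s = -2411527/148967 + 1857140/1066802 = -2411527*1/148967 + 1857140*(1/1066802) = -2411527/148967 + 928570/533401 = -1147984626137/79459146767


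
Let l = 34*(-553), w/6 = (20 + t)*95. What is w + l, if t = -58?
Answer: -40462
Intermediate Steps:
w = -21660 (w = 6*((20 - 58)*95) = 6*(-38*95) = 6*(-3610) = -21660)
l = -18802
w + l = -21660 - 18802 = -40462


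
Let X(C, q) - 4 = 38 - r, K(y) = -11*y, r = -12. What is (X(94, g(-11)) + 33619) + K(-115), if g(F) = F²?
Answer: 34938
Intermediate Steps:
X(C, q) = 54 (X(C, q) = 4 + (38 - 1*(-12)) = 4 + (38 + 12) = 4 + 50 = 54)
(X(94, g(-11)) + 33619) + K(-115) = (54 + 33619) - 11*(-115) = 33673 + 1265 = 34938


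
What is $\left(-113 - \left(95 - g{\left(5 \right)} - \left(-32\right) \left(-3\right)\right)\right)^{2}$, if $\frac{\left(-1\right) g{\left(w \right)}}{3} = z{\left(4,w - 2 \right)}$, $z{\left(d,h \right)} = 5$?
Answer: $16129$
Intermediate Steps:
$g{\left(w \right)} = -15$ ($g{\left(w \right)} = \left(-3\right) 5 = -15$)
$\left(-113 - \left(95 - g{\left(5 \right)} - \left(-32\right) \left(-3\right)\right)\right)^{2} = \left(-113 - \left(110 - \left(-32\right) \left(-3\right)\right)\right)^{2} = \left(-113 + \left(\left(8 \cdot 12 - 15\right) - 95\right)\right)^{2} = \left(-113 + \left(\left(96 - 15\right) - 95\right)\right)^{2} = \left(-113 + \left(81 - 95\right)\right)^{2} = \left(-113 - 14\right)^{2} = \left(-127\right)^{2} = 16129$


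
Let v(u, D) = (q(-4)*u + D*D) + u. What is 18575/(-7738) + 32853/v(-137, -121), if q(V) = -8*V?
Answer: 33118757/39154280 ≈ 0.84585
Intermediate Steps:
v(u, D) = D² + 33*u (v(u, D) = ((-8*(-4))*u + D*D) + u = (32*u + D²) + u = (D² + 32*u) + u = D² + 33*u)
18575/(-7738) + 32853/v(-137, -121) = 18575/(-7738) + 32853/((-121)² + 33*(-137)) = 18575*(-1/7738) + 32853/(14641 - 4521) = -18575/7738 + 32853/10120 = 33118757/39154280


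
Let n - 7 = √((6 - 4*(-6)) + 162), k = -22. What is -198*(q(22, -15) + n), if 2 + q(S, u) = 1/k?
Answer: -981 - 1584*√3 ≈ -3724.6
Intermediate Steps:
q(S, u) = -45/22 (q(S, u) = -2 + 1/(-22) = -2 - 1/22 = -45/22)
n = 7 + 8*√3 (n = 7 + √((6 - 4*(-6)) + 162) = 7 + √((6 + 24) + 162) = 7 + √(30 + 162) = 7 + √192 = 7 + 8*√3 ≈ 20.856)
-198*(q(22, -15) + n) = -198*(-45/22 + (7 + 8*√3)) = -198*(109/22 + 8*√3) = -981 - 1584*√3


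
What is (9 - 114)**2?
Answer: 11025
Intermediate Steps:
(9 - 114)**2 = (-105)**2 = 11025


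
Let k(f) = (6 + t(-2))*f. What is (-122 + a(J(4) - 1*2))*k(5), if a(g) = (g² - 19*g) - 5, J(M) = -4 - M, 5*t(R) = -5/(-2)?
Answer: 10595/2 ≈ 5297.5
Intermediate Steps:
t(R) = ½ (t(R) = (-5/(-2))/5 = (-5*(-½))/5 = (⅕)*(5/2) = ½)
a(g) = -5 + g² - 19*g
k(f) = 13*f/2 (k(f) = (6 + ½)*f = 13*f/2)
(-122 + a(J(4) - 1*2))*k(5) = (-122 + (-5 + ((-4 - 1*4) - 1*2)² - 19*((-4 - 1*4) - 1*2)))*((13/2)*5) = (-122 + (-5 + ((-4 - 4) - 2)² - 19*((-4 - 4) - 2)))*(65/2) = (-122 + (-5 + (-8 - 2)² - 19*(-8 - 2)))*(65/2) = (-122 + (-5 + (-10)² - 19*(-10)))*(65/2) = (-122 + (-5 + 100 + 190))*(65/2) = (-122 + 285)*(65/2) = 163*(65/2) = 10595/2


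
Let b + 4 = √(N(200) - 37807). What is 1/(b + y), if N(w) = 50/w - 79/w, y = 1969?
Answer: 393000/779806429 - 10*I*√15122858/779806429 ≈ 0.00050397 - 4.9869e-5*I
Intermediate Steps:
N(w) = -29/w
b = -4 + I*√15122858/20 (b = -4 + √(-29/200 - 37807) = -4 + √(-7561429/200) = -4 + I*√15122858/20 ≈ -4.0 + 194.44*I)
1/(b + y) = 1/((-4 + I*√15122858/20) + 1969) = 1/(1965 + I*√15122858/20)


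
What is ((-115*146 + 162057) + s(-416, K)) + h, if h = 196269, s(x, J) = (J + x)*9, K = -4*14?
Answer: 337288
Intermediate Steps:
K = -56
s(x, J) = 9*J + 9*x
((-115*146 + 162057) + s(-416, K)) + h = ((-115*146 + 162057) + (9*(-56) + 9*(-416))) + 196269 = ((-16790 + 162057) + (-504 - 3744)) + 196269 = (145267 - 4248) + 196269 = 141019 + 196269 = 337288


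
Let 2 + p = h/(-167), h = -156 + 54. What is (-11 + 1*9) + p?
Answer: -566/167 ≈ -3.3892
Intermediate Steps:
h = -102
p = -232/167 (p = -2 - 102/(-167) = -2 - 102*(-1/167) = -2 + 102/167 = -232/167 ≈ -1.3892)
(-11 + 1*9) + p = (-11 + 1*9) - 232/167 = (-11 + 9) - 232/167 = -2 - 232/167 = -566/167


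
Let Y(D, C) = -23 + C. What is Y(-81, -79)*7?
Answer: -714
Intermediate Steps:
Y(-81, -79)*7 = (-23 - 79)*7 = -102*7 = -714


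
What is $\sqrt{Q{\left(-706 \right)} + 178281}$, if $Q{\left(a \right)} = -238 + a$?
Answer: $\sqrt{177337} \approx 421.11$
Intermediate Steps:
$\sqrt{Q{\left(-706 \right)} + 178281} = \sqrt{\left(-238 - 706\right) + 178281} = \sqrt{-944 + 178281} = \sqrt{177337}$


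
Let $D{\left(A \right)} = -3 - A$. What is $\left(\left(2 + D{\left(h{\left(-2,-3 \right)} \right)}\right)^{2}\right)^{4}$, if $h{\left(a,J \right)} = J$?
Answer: $256$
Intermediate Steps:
$\left(\left(2 + D{\left(h{\left(-2,-3 \right)} \right)}\right)^{2}\right)^{4} = \left(\left(2 - 0\right)^{2}\right)^{4} = \left(\left(2 + \left(-3 + 3\right)\right)^{2}\right)^{4} = \left(\left(2 + 0\right)^{2}\right)^{4} = \left(2^{2}\right)^{4} = 4^{4} = 256$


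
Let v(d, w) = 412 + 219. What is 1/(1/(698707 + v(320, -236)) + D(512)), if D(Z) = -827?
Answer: -699338/578352525 ≈ -0.0012092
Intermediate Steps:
v(d, w) = 631
1/(1/(698707 + v(320, -236)) + D(512)) = 1/(1/(698707 + 631) - 827) = 1/(1/699338 - 827) = 1/(-578352525/699338) = -699338/578352525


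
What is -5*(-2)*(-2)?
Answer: -20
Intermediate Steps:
-5*(-2)*(-2) = 10*(-2) = -20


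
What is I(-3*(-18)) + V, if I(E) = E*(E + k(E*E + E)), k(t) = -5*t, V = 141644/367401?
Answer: -293547378940/367401 ≈ -7.9898e+5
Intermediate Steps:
V = 141644/367401 (V = 141644*(1/367401) = 141644/367401 ≈ 0.38553)
I(E) = E*(-5*E² - 4*E) (I(E) = E*(E - 5*(E*E + E)) = E*(E - 5*(E² + E)) = E*(E - 5*(E + E²)) = E*(E + (-5*E - 5*E²)) = E*(-5*E² - 4*E))
I(-3*(-18)) + V = -(-3*(-18))²*(4 + 5*(-3*(-18))) + 141644/367401 = -1*54²*(4 + 5*54) + 141644/367401 = -1*2916*(4 + 270) + 141644/367401 = -1*2916*274 + 141644/367401 = -798984 + 141644/367401 = -293547378940/367401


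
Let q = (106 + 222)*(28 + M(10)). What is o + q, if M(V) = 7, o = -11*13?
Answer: 11337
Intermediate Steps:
o = -143
q = 11480 (q = (106 + 222)*(28 + 7) = 328*35 = 11480)
o + q = -143 + 11480 = 11337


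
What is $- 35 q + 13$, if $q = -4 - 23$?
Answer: $958$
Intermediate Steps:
$q = -27$
$- 35 q + 13 = \left(-35\right) \left(-27\right) + 13 = 945 + 13 = 958$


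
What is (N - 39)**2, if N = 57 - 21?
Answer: 9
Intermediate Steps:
N = 36
(N - 39)**2 = (36 - 39)**2 = (-3)**2 = 9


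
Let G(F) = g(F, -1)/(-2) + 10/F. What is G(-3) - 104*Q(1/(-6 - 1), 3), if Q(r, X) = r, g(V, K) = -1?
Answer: 505/42 ≈ 12.024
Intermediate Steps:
G(F) = ½ + 10/F (G(F) = -1/(-2) + 10/F = -1*(-½) + 10/F = ½ + 10/F)
G(-3) - 104*Q(1/(-6 - 1), 3) = (½)*(20 - 3)/(-3) - 104/(-6 - 1) = (½)*(-⅓)*17 - 104/(-7) = -17/6 - 104*(-⅐) = -17/6 + 104/7 = 505/42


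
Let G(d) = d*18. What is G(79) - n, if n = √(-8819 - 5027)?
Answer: 1422 - I*√13846 ≈ 1422.0 - 117.67*I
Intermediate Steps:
G(d) = 18*d
n = I*√13846 (n = √(-13846) = I*√13846 ≈ 117.67*I)
G(79) - n = 18*79 - I*√13846 = 1422 - I*√13846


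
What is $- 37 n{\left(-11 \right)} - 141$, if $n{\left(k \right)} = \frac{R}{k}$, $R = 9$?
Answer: $- \frac{1218}{11} \approx -110.73$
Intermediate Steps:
$n{\left(k \right)} = \frac{9}{k}$
$- 37 n{\left(-11 \right)} - 141 = - 37 \frac{9}{-11} - 141 = - 37 \cdot 9 \left(- \frac{1}{11}\right) - 141 = \left(-37\right) \left(- \frac{9}{11}\right) - 141 = \frac{333}{11} - 141 = - \frac{1218}{11}$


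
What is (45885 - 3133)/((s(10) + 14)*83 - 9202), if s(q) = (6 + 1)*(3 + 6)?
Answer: -42752/2811 ≈ -15.209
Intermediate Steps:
s(q) = 63 (s(q) = 7*9 = 63)
(45885 - 3133)/((s(10) + 14)*83 - 9202) = (45885 - 3133)/((63 + 14)*83 - 9202) = 42752/(77*83 - 9202) = 42752/(6391 - 9202) = 42752/(-2811) = 42752*(-1/2811) = -42752/2811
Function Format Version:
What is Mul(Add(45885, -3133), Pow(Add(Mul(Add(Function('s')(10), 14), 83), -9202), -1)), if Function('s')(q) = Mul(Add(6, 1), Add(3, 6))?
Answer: Rational(-42752, 2811) ≈ -15.209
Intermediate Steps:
Function('s')(q) = 63 (Function('s')(q) = Mul(7, 9) = 63)
Mul(Add(45885, -3133), Pow(Add(Mul(Add(Function('s')(10), 14), 83), -9202), -1)) = Mul(Add(45885, -3133), Pow(Add(Mul(Add(63, 14), 83), -9202), -1)) = Mul(42752, Pow(Add(Mul(77, 83), -9202), -1)) = Mul(42752, Pow(Add(6391, -9202), -1)) = Mul(42752, Pow(-2811, -1)) = Mul(42752, Rational(-1, 2811)) = Rational(-42752, 2811)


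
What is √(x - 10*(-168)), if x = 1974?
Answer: 3*√406 ≈ 60.448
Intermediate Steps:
√(x - 10*(-168)) = √(1974 - 10*(-168)) = √(1974 + 1680) = √3654 = 3*√406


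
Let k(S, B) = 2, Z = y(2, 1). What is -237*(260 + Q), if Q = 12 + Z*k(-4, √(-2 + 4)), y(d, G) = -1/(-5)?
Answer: -322794/5 ≈ -64559.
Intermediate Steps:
y(d, G) = ⅕ (y(d, G) = -1*(-⅕) = ⅕)
Z = ⅕ ≈ 0.20000
Q = 62/5 (Q = 12 + (⅕)*2 = 12 + ⅖ = 62/5 ≈ 12.400)
-237*(260 + Q) = -237*(260 + 62/5) = -237*1362/5 = -322794/5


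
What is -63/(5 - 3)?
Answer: -63/2 ≈ -31.500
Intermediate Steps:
-63/(5 - 3) = -63/2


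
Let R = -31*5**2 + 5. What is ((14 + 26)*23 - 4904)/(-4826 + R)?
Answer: 996/1399 ≈ 0.71194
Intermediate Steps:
R = -770 (R = -31*25 + 5 = -775 + 5 = -770)
((14 + 26)*23 - 4904)/(-4826 + R) = ((14 + 26)*23 - 4904)/(-4826 - 770) = (40*23 - 4904)/(-5596) = (920 - 4904)*(-1/5596) = -3984*(-1/5596) = 996/1399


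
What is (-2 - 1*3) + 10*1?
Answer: 5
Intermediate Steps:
(-2 - 1*3) + 10*1 = (-2 - 3) + 10 = -5 + 10 = 5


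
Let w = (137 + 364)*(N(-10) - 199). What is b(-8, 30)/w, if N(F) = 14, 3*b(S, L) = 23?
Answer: -23/278055 ≈ -8.2717e-5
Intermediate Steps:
b(S, L) = 23/3 (b(S, L) = (⅓)*23 = 23/3)
w = -92685 (w = (137 + 364)*(14 - 199) = 501*(-185) = -92685)
b(-8, 30)/w = (23/3)/(-92685) = (23/3)*(-1/92685) = -23/278055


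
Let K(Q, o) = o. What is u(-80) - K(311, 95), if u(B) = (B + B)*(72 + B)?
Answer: 1185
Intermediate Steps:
u(B) = 2*B*(72 + B) (u(B) = (2*B)*(72 + B) = 2*B*(72 + B))
u(-80) - K(311, 95) = 2*(-80)*(72 - 80) - 1*95 = 2*(-80)*(-8) - 95 = 1280 - 95 = 1185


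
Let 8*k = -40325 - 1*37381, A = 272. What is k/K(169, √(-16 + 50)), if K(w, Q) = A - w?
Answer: -38853/412 ≈ -94.303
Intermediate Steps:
K(w, Q) = 272 - w
k = -38853/4 (k = (-40325 - 1*37381)/8 = (-40325 - 37381)/8 = (⅛)*(-77706) = -38853/4 ≈ -9713.3)
k/K(169, √(-16 + 50)) = -38853/(4*(272 - 1*169)) = -38853/(4*(272 - 169)) = -38853/4/103 = -38853/4*1/103 = -38853/412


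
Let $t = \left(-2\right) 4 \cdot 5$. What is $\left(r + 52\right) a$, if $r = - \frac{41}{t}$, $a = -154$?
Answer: $- \frac{163317}{20} \approx -8165.9$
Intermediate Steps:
$t = -40$ ($t = \left(-8\right) 5 = -40$)
$r = \frac{41}{40}$ ($r = - \frac{41}{-40} = \left(-41\right) \left(- \frac{1}{40}\right) = \frac{41}{40} \approx 1.025$)
$\left(r + 52\right) a = \left(\frac{41}{40} + 52\right) \left(-154\right) = \frac{2121}{40} \left(-154\right) = - \frac{163317}{20}$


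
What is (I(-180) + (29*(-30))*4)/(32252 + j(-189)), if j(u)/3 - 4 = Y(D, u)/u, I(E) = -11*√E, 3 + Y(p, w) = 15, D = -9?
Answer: -3654/33877 - 693*I*√5/338770 ≈ -0.10786 - 0.0045742*I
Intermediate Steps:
Y(p, w) = 12 (Y(p, w) = -3 + 15 = 12)
j(u) = 12 + 36/u (j(u) = 12 + 3*(12/u) = 12 + 36/u)
(I(-180) + (29*(-30))*4)/(32252 + j(-189)) = (-66*I*√5 + (29*(-30))*4)/(32252 + (12 + 36/(-189))) = (-66*I*√5 - 870*4)/(32252 + (12 + 36*(-1/189))) = (-66*I*√5 - 3480)/(32252 + (12 - 4/21)) = (-3480 - 66*I*√5)/(32252 + 248/21) = (-3480 - 66*I*√5)/(677540/21) = (-3480 - 66*I*√5)*(21/677540) = -3654/33877 - 693*I*√5/338770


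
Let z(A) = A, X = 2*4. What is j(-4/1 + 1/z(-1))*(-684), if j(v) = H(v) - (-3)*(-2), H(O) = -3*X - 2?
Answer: 21888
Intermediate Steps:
X = 8
H(O) = -26 (H(O) = -3*8 - 2 = -24 - 2 = -26)
j(v) = -32 (j(v) = -26 - (-3)*(-2) = -26 - 1*6 = -26 - 6 = -32)
j(-4/1 + 1/z(-1))*(-684) = -32*(-684) = 21888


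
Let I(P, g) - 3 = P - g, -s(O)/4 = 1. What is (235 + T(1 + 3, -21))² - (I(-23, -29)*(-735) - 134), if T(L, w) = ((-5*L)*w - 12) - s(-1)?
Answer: 425358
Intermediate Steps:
s(O) = -4 (s(O) = -4*1 = -4)
I(P, g) = 3 + P - g (I(P, g) = 3 + (P - g) = 3 + P - g)
T(L, w) = -8 - 5*L*w (T(L, w) = ((-5*L)*w - 12) - 1*(-4) = (-5*L*w - 12) + 4 = (-12 - 5*L*w) + 4 = -8 - 5*L*w)
(235 + T(1 + 3, -21))² - (I(-23, -29)*(-735) - 134) = (235 + (-8 - 5*(1 + 3)*(-21)))² - ((3 - 23 - 1*(-29))*(-735) - 134) = (235 + (-8 - 5*4*(-21)))² - ((3 - 23 + 29)*(-735) - 134) = (235 + (-8 + 420))² - (9*(-735) - 134) = (235 + 412)² - (-6615 - 134) = 647² - 1*(-6749) = 418609 + 6749 = 425358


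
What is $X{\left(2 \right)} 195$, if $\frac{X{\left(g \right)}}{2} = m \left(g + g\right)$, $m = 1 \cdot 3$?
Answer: $4680$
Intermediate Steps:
$m = 3$
$X{\left(g \right)} = 12 g$ ($X{\left(g \right)} = 2 \cdot 3 \left(g + g\right) = 2 \cdot 3 \cdot 2 g = 2 \cdot 6 g = 12 g$)
$X{\left(2 \right)} 195 = 12 \cdot 2 \cdot 195 = 24 \cdot 195 = 4680$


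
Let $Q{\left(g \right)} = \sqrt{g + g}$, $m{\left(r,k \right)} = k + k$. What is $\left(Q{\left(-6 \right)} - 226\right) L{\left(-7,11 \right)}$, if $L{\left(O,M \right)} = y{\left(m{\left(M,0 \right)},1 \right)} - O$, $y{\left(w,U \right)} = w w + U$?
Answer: $-1808 + 16 i \sqrt{3} \approx -1808.0 + 27.713 i$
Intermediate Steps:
$m{\left(r,k \right)} = 2 k$
$Q{\left(g \right)} = \sqrt{2} \sqrt{g}$ ($Q{\left(g \right)} = \sqrt{2 g} = \sqrt{2} \sqrt{g}$)
$y{\left(w,U \right)} = U + w^{2}$ ($y{\left(w,U \right)} = w^{2} + U = U + w^{2}$)
$L{\left(O,M \right)} = 1 - O$ ($L{\left(O,M \right)} = \left(1 + \left(2 \cdot 0\right)^{2}\right) - O = \left(1 + 0^{2}\right) - O = \left(1 + 0\right) - O = 1 - O$)
$\left(Q{\left(-6 \right)} - 226\right) L{\left(-7,11 \right)} = \left(\sqrt{2} \sqrt{-6} - 226\right) \left(1 - -7\right) = \left(\sqrt{2} i \sqrt{6} - 226\right) \left(1 + 7\right) = \left(2 i \sqrt{3} - 226\right) 8 = \left(-226 + 2 i \sqrt{3}\right) 8 = -1808 + 16 i \sqrt{3}$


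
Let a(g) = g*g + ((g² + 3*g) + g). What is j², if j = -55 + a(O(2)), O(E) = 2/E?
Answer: 2401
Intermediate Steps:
a(g) = 2*g² + 4*g (a(g) = g² + (g² + 4*g) = 2*g² + 4*g)
j = -49 (j = -55 + 2*(2/2)*(2 + 2/2) = -55 + 2*(2*(½))*(2 + 2*(½)) = -55 + 2*1*(2 + 1) = -55 + 2*1*3 = -55 + 6 = -49)
j² = (-49)² = 2401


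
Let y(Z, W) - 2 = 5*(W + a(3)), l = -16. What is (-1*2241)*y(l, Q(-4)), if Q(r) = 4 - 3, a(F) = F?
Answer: -49302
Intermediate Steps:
Q(r) = 1
y(Z, W) = 17 + 5*W (y(Z, W) = 2 + 5*(W + 3) = 2 + 5*(3 + W) = 2 + (15 + 5*W) = 17 + 5*W)
(-1*2241)*y(l, Q(-4)) = (-1*2241)*(17 + 5*1) = -2241*(17 + 5) = -2241*22 = -49302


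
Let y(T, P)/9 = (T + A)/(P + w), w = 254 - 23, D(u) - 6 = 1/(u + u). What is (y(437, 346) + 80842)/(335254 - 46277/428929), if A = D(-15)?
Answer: 200094609430303/829726673295530 ≈ 0.24116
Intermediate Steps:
D(u) = 6 + 1/(2*u) (D(u) = 6 + 1/(u + u) = 6 + 1/(2*u))
A = 179/30 (A = 6 + (½)/(-15) = 6 + (½)*(-1/15) = 6 - 1/30 = 179/30 ≈ 5.9667)
w = 231
y(T, P) = 9*(179/30 + T)/(231 + P) (y(T, P) = 9*((T + 179/30)/(P + 231)) = 9*((179/30 + T)/(231 + P)) = 9*(179/30 + T)/(231 + P))
(y(437, 346) + 80842)/(335254 - 46277/428929) = (3*(179 + 30*437)/(10*(231 + 346)) + 80842)/(335254 - 46277/428929) = ((3/10)*(179 + 13110)/577 + 80842)/(335254 - 46277*1/428929) = ((3/10)*(1/577)*13289 + 80842)/(335254 - 46277/428929) = (39867/5770 + 80842)/(143800116689/428929) = (466498207/5770)*(428929/143800116689) = 200094609430303/829726673295530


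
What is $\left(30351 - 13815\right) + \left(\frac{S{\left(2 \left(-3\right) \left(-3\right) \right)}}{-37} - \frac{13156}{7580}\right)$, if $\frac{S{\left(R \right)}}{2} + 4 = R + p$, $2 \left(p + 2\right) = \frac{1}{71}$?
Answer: $\frac{82307065262}{4978165} \approx 16534.0$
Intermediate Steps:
$p = - \frac{283}{142}$ ($p = -2 + \frac{1}{2 \cdot 71} = -2 + \frac{1}{2} \cdot \frac{1}{71} = -2 + \frac{1}{142} = - \frac{283}{142} \approx -1.993$)
$S{\left(R \right)} = - \frac{851}{71} + 2 R$ ($S{\left(R \right)} = -8 + 2 \left(R - \frac{283}{142}\right) = -8 + 2 \left(- \frac{283}{142} + R\right) = -8 + \left(- \frac{283}{71} + 2 R\right) = - \frac{851}{71} + 2 R$)
$\left(30351 - 13815\right) + \left(\frac{S{\left(2 \left(-3\right) \left(-3\right) \right)}}{-37} - \frac{13156}{7580}\right) = \left(30351 - 13815\right) - \left(\frac{3289}{1895} - \frac{- \frac{851}{71} + 2 \cdot 2 \left(-3\right) \left(-3\right)}{-37}\right) = 16536 - \left(\frac{3289}{1895} - \left(- \frac{851}{71} + 2 \left(\left(-6\right) \left(-3\right)\right)\right) \left(- \frac{1}{37}\right)\right) = 16536 - \left(\frac{3289}{1895} - \left(- \frac{851}{71} + 2 \cdot 18\right) \left(- \frac{1}{37}\right)\right) = 16536 - \left(\frac{3289}{1895} - \left(- \frac{851}{71} + 36\right) \left(- \frac{1}{37}\right)\right) = 16536 + \left(\frac{1705}{71} \left(- \frac{1}{37}\right) - \frac{3289}{1895}\right) = 16536 - \frac{11871178}{4978165} = \frac{82307065262}{4978165}$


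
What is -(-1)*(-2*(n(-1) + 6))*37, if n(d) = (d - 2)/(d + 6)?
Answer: -1998/5 ≈ -399.60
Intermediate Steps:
n(d) = (-2 + d)/(6 + d)
-(-1)*(-2*(n(-1) + 6))*37 = -(-1)*(-2*((-2 - 1)/(6 - 1) + 6))*37 = -(-1)*(-2*(-3/5 + 6))*37 = -(-1)*(-2*((⅕)*(-3) + 6))*37 = -(-1)*(-2*(-⅗ + 6))*37 = -(-1)*(-2*27/5)*37 = -(-1)*(-54)/5*37 = -1*54/5*37 = -54/5*37 = -1998/5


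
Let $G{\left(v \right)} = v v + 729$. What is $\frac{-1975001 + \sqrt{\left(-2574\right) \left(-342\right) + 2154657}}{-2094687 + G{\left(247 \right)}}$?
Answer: $\frac{1975001}{2032949} - \frac{\sqrt{3034965}}{2032949} \approx 0.97064$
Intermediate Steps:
$G{\left(v \right)} = 729 + v^{2}$ ($G{\left(v \right)} = v^{2} + 729 = 729 + v^{2}$)
$\frac{-1975001 + \sqrt{\left(-2574\right) \left(-342\right) + 2154657}}{-2094687 + G{\left(247 \right)}} = \frac{-1975001 + \sqrt{\left(-2574\right) \left(-342\right) + 2154657}}{-2094687 + \left(729 + 247^{2}\right)} = \frac{-1975001 + \sqrt{880308 + 2154657}}{-2094687 + \left(729 + 61009\right)} = \frac{-1975001 + \sqrt{3034965}}{-2094687 + 61738} = \frac{-1975001 + \sqrt{3034965}}{-2032949} = \left(-1975001 + \sqrt{3034965}\right) \left(- \frac{1}{2032949}\right) = \frac{1975001}{2032949} - \frac{\sqrt{3034965}}{2032949}$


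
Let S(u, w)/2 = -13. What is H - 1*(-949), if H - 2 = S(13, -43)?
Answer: 925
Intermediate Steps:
S(u, w) = -26 (S(u, w) = 2*(-13) = -26)
H = -24 (H = 2 - 26 = -24)
H - 1*(-949) = -24 - 1*(-949) = -24 + 949 = 925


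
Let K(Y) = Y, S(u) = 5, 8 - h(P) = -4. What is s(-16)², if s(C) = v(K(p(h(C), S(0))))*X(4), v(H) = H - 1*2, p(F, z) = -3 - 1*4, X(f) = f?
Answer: 1296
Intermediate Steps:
h(P) = 12 (h(P) = 8 - 1*(-4) = 8 + 4 = 12)
p(F, z) = -7 (p(F, z) = -3 - 4 = -7)
v(H) = -2 + H (v(H) = H - 2 = -2 + H)
s(C) = -36 (s(C) = (-2 - 7)*4 = -9*4 = -36)
s(-16)² = (-36)² = 1296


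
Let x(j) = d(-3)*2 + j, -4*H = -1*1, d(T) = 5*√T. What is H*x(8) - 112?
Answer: -110 + 5*I*√3/2 ≈ -110.0 + 4.3301*I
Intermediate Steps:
H = ¼ (H = -(-1)/4 = -¼*(-1) = ¼ ≈ 0.25000)
x(j) = j + 10*I*√3 (x(j) = (5*√(-3))*2 + j = (5*(I*√3))*2 + j = (5*I*√3)*2 + j = 10*I*√3 + j = j + 10*I*√3)
H*x(8) - 112 = (8 + 10*I*√3)/4 - 112 = (2 + 5*I*√3/2) - 112 = -110 + 5*I*√3/2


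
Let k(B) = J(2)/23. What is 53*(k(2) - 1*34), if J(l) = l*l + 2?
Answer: -41128/23 ≈ -1788.2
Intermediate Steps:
J(l) = 2 + l² (J(l) = l² + 2 = 2 + l²)
k(B) = 6/23 (k(B) = (2 + 2²)/23 = (2 + 4)*(1/23) = 6*(1/23) = 6/23)
53*(k(2) - 1*34) = 53*(6/23 - 1*34) = 53*(6/23 - 34) = 53*(-776/23) = -41128/23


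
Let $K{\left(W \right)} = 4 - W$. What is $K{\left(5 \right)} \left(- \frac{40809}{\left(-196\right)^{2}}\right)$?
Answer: $\frac{40809}{38416} \approx 1.0623$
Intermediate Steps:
$K{\left(5 \right)} \left(- \frac{40809}{\left(-196\right)^{2}}\right) = \left(4 - 5\right) \left(- \frac{40809}{\left(-196\right)^{2}}\right) = \left(4 - 5\right) \left(- \frac{40809}{38416}\right) = - \frac{-40809}{38416} = \left(-1\right) \left(- \frac{40809}{38416}\right) = \frac{40809}{38416}$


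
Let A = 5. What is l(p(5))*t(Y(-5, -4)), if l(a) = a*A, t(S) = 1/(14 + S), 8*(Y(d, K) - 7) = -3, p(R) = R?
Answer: 40/33 ≈ 1.2121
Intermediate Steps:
Y(d, K) = 53/8 (Y(d, K) = 7 + (⅛)*(-3) = 7 - 3/8 = 53/8)
l(a) = 5*a (l(a) = a*5 = 5*a)
l(p(5))*t(Y(-5, -4)) = (5*5)/(14 + 53/8) = 25/(165/8) = 25*(8/165) = 40/33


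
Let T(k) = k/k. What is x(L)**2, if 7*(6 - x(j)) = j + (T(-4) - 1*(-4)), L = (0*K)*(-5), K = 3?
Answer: 1369/49 ≈ 27.939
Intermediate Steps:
T(k) = 1
L = 0 (L = (0*3)*(-5) = 0*(-5) = 0)
x(j) = 37/7 - j/7 (x(j) = 6 - (j + (1 - 1*(-4)))/7 = 6 - (j + (1 + 4))/7 = 6 - (j + 5)/7 = 6 - (5 + j)/7 = 6 + (-5/7 - j/7) = 37/7 - j/7)
x(L)**2 = (37/7 - 1/7*0)**2 = (37/7 + 0)**2 = (37/7)**2 = 1369/49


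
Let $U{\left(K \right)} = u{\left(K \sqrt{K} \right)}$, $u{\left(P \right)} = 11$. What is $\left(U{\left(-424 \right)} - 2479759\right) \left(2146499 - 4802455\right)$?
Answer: $6586101579088$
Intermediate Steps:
$U{\left(K \right)} = 11$
$\left(U{\left(-424 \right)} - 2479759\right) \left(2146499 - 4802455\right) = \left(11 - 2479759\right) \left(2146499 - 4802455\right) = \left(-2479748\right) \left(-2655956\right) = 6586101579088$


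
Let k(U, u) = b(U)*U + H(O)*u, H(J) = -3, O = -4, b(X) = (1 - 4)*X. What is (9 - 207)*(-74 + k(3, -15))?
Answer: 11088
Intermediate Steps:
b(X) = -3*X
k(U, u) = -3*u - 3*U² (k(U, u) = (-3*U)*U - 3*u = -3*U² - 3*u = -3*u - 3*U²)
(9 - 207)*(-74 + k(3, -15)) = (9 - 207)*(-74 + (-3*(-15) - 3*3²)) = -198*(-74 + (45 - 3*9)) = -198*(-74 + (45 - 27)) = -198*(-74 + 18) = -198*(-56) = 11088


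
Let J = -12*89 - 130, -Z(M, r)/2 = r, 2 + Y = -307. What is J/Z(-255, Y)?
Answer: -599/309 ≈ -1.9385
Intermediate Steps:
Y = -309 (Y = -2 - 307 = -309)
Z(M, r) = -2*r
J = -1198 (J = -1068 - 130 = -1198)
J/Z(-255, Y) = -1198/((-2*(-309))) = -1198/618 = -1198*1/618 = -599/309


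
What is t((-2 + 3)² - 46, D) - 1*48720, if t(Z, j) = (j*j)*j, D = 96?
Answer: 836016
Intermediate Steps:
t(Z, j) = j³ (t(Z, j) = j²*j = j³)
t((-2 + 3)² - 46, D) - 1*48720 = 96³ - 1*48720 = 884736 - 48720 = 836016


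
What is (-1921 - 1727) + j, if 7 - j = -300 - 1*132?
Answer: -3209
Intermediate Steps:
j = 439 (j = 7 - (-300 - 1*132) = 7 - (-300 - 132) = 7 - 1*(-432) = 7 + 432 = 439)
(-1921 - 1727) + j = (-1921 - 1727) + 439 = -3648 + 439 = -3209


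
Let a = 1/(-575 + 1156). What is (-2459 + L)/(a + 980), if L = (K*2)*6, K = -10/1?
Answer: -1498399/569381 ≈ -2.6316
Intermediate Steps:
K = -10 (K = -10*1 = -10)
a = 1/581 ≈ 0.0017212
L = -120 (L = -10*2*6 = -20*6 = -120)
(-2459 + L)/(a + 980) = (-2459 - 120)/(1/581 + 980) = -2579/569381/581 = -2579*581/569381 = -1498399/569381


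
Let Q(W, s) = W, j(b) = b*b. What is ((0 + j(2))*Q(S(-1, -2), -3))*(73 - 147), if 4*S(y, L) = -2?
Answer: 148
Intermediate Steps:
j(b) = b²
S(y, L) = -½ (S(y, L) = (¼)*(-2) = -½)
((0 + j(2))*Q(S(-1, -2), -3))*(73 - 147) = ((0 + 2²)*(-½))*(73 - 147) = ((0 + 4)*(-½))*(-74) = (4*(-½))*(-74) = -2*(-74) = 148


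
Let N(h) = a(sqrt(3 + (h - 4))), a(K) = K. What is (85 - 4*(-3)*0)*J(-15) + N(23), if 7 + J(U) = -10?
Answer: -1445 + sqrt(22) ≈ -1440.3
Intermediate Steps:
J(U) = -17 (J(U) = -7 - 10 = -17)
N(h) = sqrt(-1 + h) (N(h) = sqrt(3 + (h - 4)) = sqrt(3 + (-4 + h)) = sqrt(-1 + h))
(85 - 4*(-3)*0)*J(-15) + N(23) = (85 - 4*(-3)*0)*(-17) + sqrt(-1 + 23) = (85 + 12*0)*(-17) + sqrt(22) = (85 + 0)*(-17) + sqrt(22) = 85*(-17) + sqrt(22) = -1445 + sqrt(22)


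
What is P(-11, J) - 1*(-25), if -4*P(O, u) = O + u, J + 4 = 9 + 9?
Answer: 97/4 ≈ 24.250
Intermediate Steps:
J = 14 (J = -4 + (9 + 9) = -4 + 18 = 14)
P(O, u) = -O/4 - u/4 (P(O, u) = -(O + u)/4 = -O/4 - u/4)
P(-11, J) - 1*(-25) = (-¼*(-11) - ¼*14) - 1*(-25) = (11/4 - 7/2) + 25 = -¾ + 25 = 97/4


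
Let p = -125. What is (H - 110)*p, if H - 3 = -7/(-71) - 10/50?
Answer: 950525/71 ≈ 13388.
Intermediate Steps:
H = 1029/355 (H = 3 + (-7/(-71) - 10/50) = 3 + (-7*(-1/71) - 10*1/50) = 3 + (7/71 - 1/5) = 3 - 36/355 = 1029/355 ≈ 2.8986)
(H - 110)*p = (1029/355 - 110)*(-125) = -38021/355*(-125) = 950525/71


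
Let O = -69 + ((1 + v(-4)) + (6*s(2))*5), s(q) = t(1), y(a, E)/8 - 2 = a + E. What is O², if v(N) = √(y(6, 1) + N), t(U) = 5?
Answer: 6792 + 328*√17 ≈ 8144.4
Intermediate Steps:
y(a, E) = 16 + 8*E + 8*a (y(a, E) = 16 + 8*(a + E) = 16 + 8*(E + a) = 16 + (8*E + 8*a) = 16 + 8*E + 8*a)
s(q) = 5
v(N) = √(72 + N) (v(N) = √((16 + 8*1 + 8*6) + N) = √((16 + 8 + 48) + N) = √(72 + N))
O = 82 + 2*√17 (O = -69 + ((1 + √(72 - 4)) + (6*5)*5) = -69 + ((1 + √68) + 30*5) = -69 + ((1 + 2*√17) + 150) = -69 + (151 + 2*√17) = 82 + 2*√17 ≈ 90.246)
O² = (82 + 2*√17)²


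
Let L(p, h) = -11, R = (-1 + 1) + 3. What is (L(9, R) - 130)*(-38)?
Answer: 5358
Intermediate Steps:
R = 3 (R = 0 + 3 = 3)
(L(9, R) - 130)*(-38) = (-11 - 130)*(-38) = -141*(-38) = 5358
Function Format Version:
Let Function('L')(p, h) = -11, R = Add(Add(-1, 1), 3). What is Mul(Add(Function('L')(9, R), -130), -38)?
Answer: 5358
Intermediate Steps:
R = 3 (R = Add(0, 3) = 3)
Mul(Add(Function('L')(9, R), -130), -38) = Mul(Add(-11, -130), -38) = Mul(-141, -38) = 5358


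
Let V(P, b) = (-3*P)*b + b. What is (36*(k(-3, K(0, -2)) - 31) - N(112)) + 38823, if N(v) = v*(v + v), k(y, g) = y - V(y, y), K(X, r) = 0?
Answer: 13591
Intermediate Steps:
V(P, b) = b - 3*P*b (V(P, b) = -3*P*b + b = b - 3*P*b)
k(y, g) = y - y*(1 - 3*y)
N(v) = 2*v**2 (N(v) = v*(2*v) = 2*v**2)
(36*(k(-3, K(0, -2)) - 31) - N(112)) + 38823 = (36*(3*(-3)**2 - 31) - 2*112**2) + 38823 = (36*(3*9 - 31) - 2*12544) + 38823 = (36*(27 - 31) - 1*25088) + 38823 = (36*(-4) - 25088) + 38823 = (-144 - 25088) + 38823 = -25232 + 38823 = 13591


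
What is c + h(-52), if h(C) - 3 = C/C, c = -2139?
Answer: -2135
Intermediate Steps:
h(C) = 4 (h(C) = 3 + C/C = 3 + 1 = 4)
c + h(-52) = -2139 + 4 = -2135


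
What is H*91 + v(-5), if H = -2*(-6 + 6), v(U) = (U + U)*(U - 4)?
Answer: 90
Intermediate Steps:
v(U) = 2*U*(-4 + U) (v(U) = (2*U)*(-4 + U) = 2*U*(-4 + U))
H = 0 (H = -2*0 = 0)
H*91 + v(-5) = 0*91 + 2*(-5)*(-4 - 5) = 0 + 2*(-5)*(-9) = 0 + 90 = 90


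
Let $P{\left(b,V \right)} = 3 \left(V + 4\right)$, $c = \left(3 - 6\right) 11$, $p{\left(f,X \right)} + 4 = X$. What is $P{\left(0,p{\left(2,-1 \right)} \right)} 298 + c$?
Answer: $-927$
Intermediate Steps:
$p{\left(f,X \right)} = -4 + X$
$c = -33$ ($c = \left(-3\right) 11 = -33$)
$P{\left(b,V \right)} = 12 + 3 V$ ($P{\left(b,V \right)} = 3 \left(4 + V\right) = 12 + 3 V$)
$P{\left(0,p{\left(2,-1 \right)} \right)} 298 + c = \left(12 + 3 \left(-4 - 1\right)\right) 298 - 33 = \left(12 + 3 \left(-5\right)\right) 298 - 33 = \left(12 - 15\right) 298 - 33 = \left(-3\right) 298 - 33 = -894 - 33 = -927$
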